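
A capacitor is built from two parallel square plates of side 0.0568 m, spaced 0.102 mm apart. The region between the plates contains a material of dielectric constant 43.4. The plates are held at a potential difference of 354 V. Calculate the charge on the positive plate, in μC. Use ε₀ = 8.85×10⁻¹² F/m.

Q ≈ 4.30 μC

A = (0.0568 m)² = 3.23×10⁻³ m².
C = κε₀A/d = 43.4 × 8.85×10⁻¹² × 3.23×10⁻³ / 1.02×10⁻⁴ = 1.21×10⁻⁸ F.
Q = CV = 1.21×10⁻⁸ × 354 = 4.30×10⁻⁶ C.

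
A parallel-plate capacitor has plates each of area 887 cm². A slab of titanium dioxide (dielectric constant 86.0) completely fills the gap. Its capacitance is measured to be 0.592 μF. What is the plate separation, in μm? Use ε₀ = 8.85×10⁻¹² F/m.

A = 887 cm² = 8.87×10⁻² m².
d = κε₀A/C = 86.0 × 8.85×10⁻¹² × 8.87×10⁻² / 5.92×10⁻⁷ = 1.14×10⁻⁴ m.

d ≈ 114 μm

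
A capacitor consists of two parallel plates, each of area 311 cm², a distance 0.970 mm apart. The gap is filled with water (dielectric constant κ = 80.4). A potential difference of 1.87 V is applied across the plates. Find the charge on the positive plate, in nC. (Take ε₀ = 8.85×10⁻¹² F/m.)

A = 311 cm² = 3.11×10⁻² m².
C = κε₀A/d = 80.4 × 8.85×10⁻¹² × 3.11×10⁻² / 9.70×10⁻⁴ = 2.28×10⁻⁸ F.
Q = CV = 2.28×10⁻⁸ × 1.87 = 4.27×10⁻⁸ C.

42.7 nC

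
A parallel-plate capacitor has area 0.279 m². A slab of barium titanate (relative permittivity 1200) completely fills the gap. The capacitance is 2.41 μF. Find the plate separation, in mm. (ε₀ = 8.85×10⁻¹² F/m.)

d = κε₀A/C = 1200 × 8.85×10⁻¹² × 0.279 / 2.41×10⁻⁶ = 1.23×10⁻³ m.

1.23 mm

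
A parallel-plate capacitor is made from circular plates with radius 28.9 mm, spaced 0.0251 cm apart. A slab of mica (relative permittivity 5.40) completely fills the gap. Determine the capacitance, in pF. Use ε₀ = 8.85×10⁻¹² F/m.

500 pF

A = π(28.9 mm)² = 2.62×10⁻³ m².
C = κε₀A/d = 5.40 × 8.85×10⁻¹² × 2.62×10⁻³ / 2.51×10⁻⁴ = 5.00×10⁻¹⁰ F.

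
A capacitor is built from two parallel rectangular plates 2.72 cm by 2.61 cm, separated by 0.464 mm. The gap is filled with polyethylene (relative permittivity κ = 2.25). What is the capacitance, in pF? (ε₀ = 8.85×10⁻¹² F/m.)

C ≈ 30.5 pF

A = 2.72 × 2.61 cm² = 7.10×10⁻⁴ m².
C = κε₀A/d = 2.25 × 8.85×10⁻¹² × 7.10×10⁻⁴ / 4.64×10⁻⁴ = 3.05×10⁻¹¹ F.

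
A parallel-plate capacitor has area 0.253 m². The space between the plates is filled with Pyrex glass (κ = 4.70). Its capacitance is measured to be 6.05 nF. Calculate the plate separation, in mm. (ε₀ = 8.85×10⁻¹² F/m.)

d = κε₀A/C = 4.70 × 8.85×10⁻¹² × 0.253 / 6.05×10⁻⁹ = 1.74×10⁻³ m.

1.74 mm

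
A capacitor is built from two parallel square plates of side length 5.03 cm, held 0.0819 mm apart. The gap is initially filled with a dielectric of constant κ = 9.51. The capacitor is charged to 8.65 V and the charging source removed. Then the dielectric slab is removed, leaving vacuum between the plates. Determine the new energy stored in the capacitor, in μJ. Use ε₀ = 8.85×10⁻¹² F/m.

A = (5.03 cm)² = 2.53×10⁻³ m².
Initially C₁ = κε₀A/d = 9.51 × 8.85×10⁻¹² × 2.53×10⁻³ / 8.19×10⁻⁵ = 2.60×10⁻⁹ F.
U₁ = 9.73×10⁻⁸ J.
Isolated ⇒ Q is held fixed. C₂ = 0.105 C₁ and U = Q²/(2C), so U₂/U₁ = C₁/C₂ = 9.51.
U₂ = 9.51 × 9.73×10⁻⁸ = 9.25×10⁻⁷ J.

0.925 μJ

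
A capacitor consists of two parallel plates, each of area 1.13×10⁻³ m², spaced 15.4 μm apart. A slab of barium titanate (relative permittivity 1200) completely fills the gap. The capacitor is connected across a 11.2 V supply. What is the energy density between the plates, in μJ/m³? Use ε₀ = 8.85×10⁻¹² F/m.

E = V/d = 11.2 / 1.54×10⁻⁵ = 7.27×10⁵ V/m.
u = ½κε₀E² = ½ × 1200 × 8.85×10⁻¹² × (7.27×10⁵)² = 2.81×10³ J/m³.

u ≈ 2.81×10⁹ μJ/m³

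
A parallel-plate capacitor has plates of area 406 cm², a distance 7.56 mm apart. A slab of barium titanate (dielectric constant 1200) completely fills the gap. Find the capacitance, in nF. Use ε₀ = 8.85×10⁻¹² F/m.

A = 406 cm² = 4.06×10⁻² m².
C = κε₀A/d = 1200 × 8.85×10⁻¹² × 4.06×10⁻² / 7.56×10⁻³ = 5.70×10⁻⁸ F.

C ≈ 57.0 nF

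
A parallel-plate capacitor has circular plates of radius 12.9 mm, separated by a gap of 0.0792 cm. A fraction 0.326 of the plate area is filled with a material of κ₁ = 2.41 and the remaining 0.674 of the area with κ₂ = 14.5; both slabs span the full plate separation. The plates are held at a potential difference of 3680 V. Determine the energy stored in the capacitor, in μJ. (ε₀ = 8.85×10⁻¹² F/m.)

418 μJ

A = π(12.9 mm)² = 5.23×10⁻⁴ m².
Side-by-side slabs ⇒ two capacitors in parallel, each spanning the full gap.
C₁ = κ₁ε₀A₁/d = 2.41 × 8.85×10⁻¹² × 1.70×10⁻⁴ / 7.92×10⁻⁴ = 4.59×10⁻¹² F.
C₂ = κ₂ε₀A₂/d = 14.5 × 8.85×10⁻¹² × 3.52×10⁻⁴ / 7.92×10⁻⁴ = 5.71×10⁻¹¹ F.
C = C₁ + C₂ = 6.17×10⁻¹¹ F.
U = ½CV² = ½ × 6.17×10⁻¹¹ × (3680)² = 4.18×10⁻⁴ J.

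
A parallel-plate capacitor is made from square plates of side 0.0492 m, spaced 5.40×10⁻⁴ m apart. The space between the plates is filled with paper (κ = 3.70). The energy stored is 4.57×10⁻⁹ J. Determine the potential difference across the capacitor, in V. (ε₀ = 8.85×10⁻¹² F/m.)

V ≈ 7.89 V

A = (0.0492 m)² = 2.42×10⁻³ m².
C = κε₀A/d = 3.70 × 8.85×10⁻¹² × 2.42×10⁻³ / 5.40×10⁻⁴ = 1.47×10⁻¹⁰ F.
V = √(2U/C) = √(2 × 4.57×10⁻⁹ / 1.47×10⁻¹⁰) = 7.89 V.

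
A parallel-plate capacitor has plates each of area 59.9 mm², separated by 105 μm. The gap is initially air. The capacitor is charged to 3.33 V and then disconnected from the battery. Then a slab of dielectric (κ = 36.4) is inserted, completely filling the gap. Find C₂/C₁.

C = κε₀A/d scales with κ, so C₂/C₁ = κ = 36.4.

36.4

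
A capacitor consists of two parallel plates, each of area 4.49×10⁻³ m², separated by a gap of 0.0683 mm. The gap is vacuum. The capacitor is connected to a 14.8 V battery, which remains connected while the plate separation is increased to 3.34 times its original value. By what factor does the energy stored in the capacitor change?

Battery connected ⇒ V is held fixed.
C₂ = 0.299 C₁ and U = ½CV², so U₂/U₁ = C₂/C₁ = 0.299.

U₂/U₁ ≈ 0.299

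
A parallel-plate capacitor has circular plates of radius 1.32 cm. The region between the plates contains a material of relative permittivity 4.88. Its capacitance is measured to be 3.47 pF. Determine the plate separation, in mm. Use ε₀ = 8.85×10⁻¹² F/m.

A = π(1.32 cm)² = 5.47×10⁻⁴ m².
d = κε₀A/C = 4.88 × 8.85×10⁻¹² × 5.47×10⁻⁴ / 3.47×10⁻¹² = 6.81×10⁻³ m.

6.81 mm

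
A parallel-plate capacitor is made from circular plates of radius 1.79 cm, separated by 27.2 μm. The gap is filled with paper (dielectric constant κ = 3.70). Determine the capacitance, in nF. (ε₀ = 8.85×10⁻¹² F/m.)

A = π(1.79 cm)² = 1.01×10⁻³ m².
C = κε₀A/d = 3.70 × 8.85×10⁻¹² × 1.01×10⁻³ / 2.72×10⁻⁵ = 1.21×10⁻⁹ F.

1.21 nF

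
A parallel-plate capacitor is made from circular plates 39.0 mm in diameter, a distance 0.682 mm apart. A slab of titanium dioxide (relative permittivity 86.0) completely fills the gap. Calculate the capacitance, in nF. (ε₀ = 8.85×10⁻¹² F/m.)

A = π(39.0/2 mm)² = 1.19×10⁻³ m².
C = κε₀A/d = 86.0 × 8.85×10⁻¹² × 1.19×10⁻³ / 6.82×10⁻⁴ = 1.33×10⁻⁹ F.

C ≈ 1.33 nF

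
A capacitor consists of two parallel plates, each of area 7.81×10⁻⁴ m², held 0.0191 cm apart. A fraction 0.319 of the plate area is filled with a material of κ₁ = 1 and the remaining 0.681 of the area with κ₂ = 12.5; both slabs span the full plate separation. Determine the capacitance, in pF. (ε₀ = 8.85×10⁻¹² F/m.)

320 pF

Side-by-side slabs ⇒ two capacitors in parallel, each spanning the full gap.
C₁ = κ₁ε₀A₁/d = 1.00 × 8.85×10⁻¹² × 2.49×10⁻⁴ / 1.91×10⁻⁴ = 1.15×10⁻¹¹ F.
C₂ = κ₂ε₀A₂/d = 12.5 × 8.85×10⁻¹² × 5.32×10⁻⁴ / 1.91×10⁻⁴ = 3.08×10⁻¹⁰ F.
C = C₁ + C₂ = 3.20×10⁻¹⁰ F.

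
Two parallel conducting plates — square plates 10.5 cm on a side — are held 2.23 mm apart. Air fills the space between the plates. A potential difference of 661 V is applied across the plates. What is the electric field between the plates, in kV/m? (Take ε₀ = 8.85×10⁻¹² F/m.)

E = V/d = 661 / 2.23×10⁻³ = 2.96×10⁵ V/m.

E ≈ 296 kV/m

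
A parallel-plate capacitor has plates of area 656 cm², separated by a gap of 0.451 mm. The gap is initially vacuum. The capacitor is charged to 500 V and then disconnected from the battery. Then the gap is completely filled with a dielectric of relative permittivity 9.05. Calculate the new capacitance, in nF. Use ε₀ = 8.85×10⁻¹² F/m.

C ≈ 11.6 nF

A = 656 cm² = 6.56×10⁻² m².
Initially C₁ = ε₀A/d = 8.85×10⁻¹² × 6.56×10⁻² / 4.51×10⁻⁴ = 1.29×10⁻⁹ F.
C = κε₀A/d scales with κ, so C₂/C₁ = κ = 9.05.
C₂ = 9.05 × 1.29×10⁻⁹ = 1.16×10⁻⁸ F.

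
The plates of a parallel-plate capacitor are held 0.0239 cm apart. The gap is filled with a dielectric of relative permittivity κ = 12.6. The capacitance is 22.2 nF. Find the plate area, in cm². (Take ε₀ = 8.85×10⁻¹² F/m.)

A ≈ 476 cm²

A = Cd/(κε₀) = 2.22×10⁻⁸ × 2.39×10⁻⁴ / (12.6 × 8.85×10⁻¹²) = 4.76×10⁻² m².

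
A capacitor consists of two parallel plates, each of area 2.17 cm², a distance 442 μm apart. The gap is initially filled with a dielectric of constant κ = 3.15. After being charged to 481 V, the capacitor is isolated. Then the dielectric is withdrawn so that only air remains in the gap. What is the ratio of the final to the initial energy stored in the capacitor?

U₂/U₁ ≈ 3.15

Isolated ⇒ Q is held fixed.
C₂ = 0.317 C₁ and U = Q²/(2C), so U₂/U₁ = C₁/C₂ = 3.15.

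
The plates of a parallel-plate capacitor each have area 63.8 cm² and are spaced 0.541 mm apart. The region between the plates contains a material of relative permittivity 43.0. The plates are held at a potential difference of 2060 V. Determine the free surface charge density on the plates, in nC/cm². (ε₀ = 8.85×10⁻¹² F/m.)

145 nC/cm²

A = 63.8 cm² = 6.38×10⁻³ m².
C = κε₀A/d = 43.0 × 8.85×10⁻¹² × 6.38×10⁻³ / 5.41×10⁻⁴ = 4.49×10⁻⁹ F.
σ = Q/A = CV/A = 4.49×10⁻⁹ × 2060 / 6.38×10⁻³ = 1.45×10⁻³ C/m².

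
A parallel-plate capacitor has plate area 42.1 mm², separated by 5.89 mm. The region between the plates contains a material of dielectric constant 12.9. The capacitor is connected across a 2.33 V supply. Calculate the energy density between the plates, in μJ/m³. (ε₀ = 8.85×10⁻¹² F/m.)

u ≈ 8.93 μJ/m³

E = V/d = 2.33 / 5.89×10⁻³ = 3.96×10² V/m.
u = ½κε₀E² = ½ × 12.9 × 8.85×10⁻¹² × (3.96×10²)² = 8.93×10⁻⁶ J/m³.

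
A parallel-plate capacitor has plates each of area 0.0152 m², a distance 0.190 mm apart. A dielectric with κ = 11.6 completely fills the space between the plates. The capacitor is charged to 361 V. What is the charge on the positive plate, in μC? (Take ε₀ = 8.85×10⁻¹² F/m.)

C = κε₀A/d = 11.6 × 8.85×10⁻¹² × 1.52×10⁻² / 1.90×10⁻⁴ = 8.21×10⁻⁹ F.
Q = CV = 8.21×10⁻⁹ × 361 = 2.96×10⁻⁶ C.

2.96 μC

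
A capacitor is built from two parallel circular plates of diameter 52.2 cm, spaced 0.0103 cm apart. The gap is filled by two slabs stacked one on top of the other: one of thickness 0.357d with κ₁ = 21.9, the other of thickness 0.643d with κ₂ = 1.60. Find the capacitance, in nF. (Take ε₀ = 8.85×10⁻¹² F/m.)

44.0 nF

A = π(52.2/2 cm)² = 0.214 m².
Stacked slabs ⇒ two capacitors in series, each with the full plate area.
C₁ = κ₁ε₀A/d₁ = 21.9 × 8.85×10⁻¹² × 0.214 / 3.68×10⁻⁵ = 1.13×10⁻⁶ F.
C₂ = κ₂ε₀A/d₂ = 1.60 × 8.85×10⁻¹² × 0.214 / 6.62×10⁻⁵ = 4.58×10⁻⁸ F.
C = (1/C₁ + 1/C₂)⁻¹ = 4.40×10⁻⁸ F.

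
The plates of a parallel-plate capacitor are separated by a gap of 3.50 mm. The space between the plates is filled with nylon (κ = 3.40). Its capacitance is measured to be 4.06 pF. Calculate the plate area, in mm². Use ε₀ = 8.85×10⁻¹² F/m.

A ≈ 472 mm²

A = Cd/(κε₀) = 4.06×10⁻¹² × 3.50×10⁻³ / (3.40 × 8.85×10⁻¹²) = 4.72×10⁻⁴ m².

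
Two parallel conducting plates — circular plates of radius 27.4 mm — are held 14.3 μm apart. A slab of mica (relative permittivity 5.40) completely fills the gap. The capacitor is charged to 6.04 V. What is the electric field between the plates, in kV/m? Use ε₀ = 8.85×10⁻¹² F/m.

E = V/d = 6.04 / 1.43×10⁻⁵ = 4.22×10⁵ V/m.

E ≈ 422 kV/m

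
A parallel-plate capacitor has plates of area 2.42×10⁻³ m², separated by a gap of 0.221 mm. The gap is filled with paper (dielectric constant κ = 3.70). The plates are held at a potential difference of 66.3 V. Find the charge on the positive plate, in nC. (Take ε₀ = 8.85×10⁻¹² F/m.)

23.8 nC

C = κε₀A/d = 3.70 × 8.85×10⁻¹² × 2.42×10⁻³ / 2.21×10⁻⁴ = 3.59×10⁻¹⁰ F.
Q = CV = 3.59×10⁻¹⁰ × 66.3 = 2.38×10⁻⁸ C.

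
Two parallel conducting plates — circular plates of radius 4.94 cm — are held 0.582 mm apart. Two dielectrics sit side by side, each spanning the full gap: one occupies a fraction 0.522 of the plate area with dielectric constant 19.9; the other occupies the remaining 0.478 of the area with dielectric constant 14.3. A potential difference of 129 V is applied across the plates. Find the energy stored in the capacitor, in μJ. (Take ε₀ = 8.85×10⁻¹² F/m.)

A = π(4.94 cm)² = 7.67×10⁻³ m².
Side-by-side slabs ⇒ two capacitors in parallel, each spanning the full gap.
C₁ = κ₁ε₀A₁/d = 19.9 × 8.85×10⁻¹² × 4.00×10⁻³ / 5.82×10⁻⁴ = 1.21×10⁻⁹ F.
C₂ = κ₂ε₀A₂/d = 14.3 × 8.85×10⁻¹² × 3.66×10⁻³ / 5.82×10⁻⁴ = 7.97×10⁻¹⁰ F.
C = C₁ + C₂ = 2.01×10⁻⁹ F.
U = ½CV² = ½ × 2.01×10⁻⁹ × (129)² = 1.67×10⁻⁵ J.

U ≈ 16.7 μJ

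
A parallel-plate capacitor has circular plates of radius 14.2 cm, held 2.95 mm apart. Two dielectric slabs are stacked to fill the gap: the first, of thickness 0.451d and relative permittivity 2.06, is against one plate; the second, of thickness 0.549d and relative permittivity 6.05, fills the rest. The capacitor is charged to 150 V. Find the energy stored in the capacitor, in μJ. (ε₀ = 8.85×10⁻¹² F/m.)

A = π(14.2 cm)² = 6.33×10⁻² m².
Stacked slabs ⇒ two capacitors in series, each with the full plate area.
C₁ = κ₁ε₀A/d₁ = 2.06 × 8.85×10⁻¹² × 6.33×10⁻² / 1.33×10⁻³ = 8.68×10⁻¹⁰ F.
C₂ = κ₂ε₀A/d₂ = 6.05 × 8.85×10⁻¹² × 6.33×10⁻² / 1.62×10⁻³ = 2.09×10⁻⁹ F.
C = (1/C₁ + 1/C₂)⁻¹ = 6.14×10⁻¹⁰ F.
U = ½CV² = ½ × 6.14×10⁻¹⁰ × (150)² = 6.90×10⁻⁶ J.

U ≈ 6.90 μJ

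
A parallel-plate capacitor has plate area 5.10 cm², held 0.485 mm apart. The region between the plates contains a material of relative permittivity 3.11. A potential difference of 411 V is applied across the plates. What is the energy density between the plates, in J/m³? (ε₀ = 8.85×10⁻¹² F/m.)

E = V/d = 411 / 4.85×10⁻⁴ = 8.47×10⁵ V/m.
u = ½κε₀E² = ½ × 3.11 × 8.85×10⁻¹² × (8.47×10⁵)² = 9.88 J/m³.

u ≈ 9.88 J/m³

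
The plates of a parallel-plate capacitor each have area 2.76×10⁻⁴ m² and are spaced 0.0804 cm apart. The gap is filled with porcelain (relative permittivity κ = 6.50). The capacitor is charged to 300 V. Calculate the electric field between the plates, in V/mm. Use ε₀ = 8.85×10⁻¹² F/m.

E = V/d = 300 / 8.04×10⁻⁴ = 3.73×10⁵ V/m.

E ≈ 373 V/mm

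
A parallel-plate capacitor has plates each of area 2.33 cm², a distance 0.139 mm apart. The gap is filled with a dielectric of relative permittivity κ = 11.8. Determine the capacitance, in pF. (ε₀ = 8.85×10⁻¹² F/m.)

C ≈ 175 pF

A = 2.33 cm² = 2.33×10⁻⁴ m².
C = κε₀A/d = 11.8 × 8.85×10⁻¹² × 2.33×10⁻⁴ / 1.39×10⁻⁴ = 1.75×10⁻¹⁰ F.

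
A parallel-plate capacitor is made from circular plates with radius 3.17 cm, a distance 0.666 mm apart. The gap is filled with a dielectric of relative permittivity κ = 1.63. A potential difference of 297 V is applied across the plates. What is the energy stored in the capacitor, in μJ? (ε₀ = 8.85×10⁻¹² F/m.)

A = π(3.17 cm)² = 3.16×10⁻³ m².
C = κε₀A/d = 1.63 × 8.85×10⁻¹² × 3.16×10⁻³ / 6.66×10⁻⁴ = 6.84×10⁻¹¹ F.
U = ½CV² = ½ × 6.84×10⁻¹¹ × (297)² = 3.02×10⁻⁶ J.

3.02 μJ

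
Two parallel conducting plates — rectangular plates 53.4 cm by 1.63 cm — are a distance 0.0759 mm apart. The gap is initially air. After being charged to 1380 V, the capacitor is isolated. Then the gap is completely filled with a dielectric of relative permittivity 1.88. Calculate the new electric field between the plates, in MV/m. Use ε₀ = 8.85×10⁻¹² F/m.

A = 53.4 × 1.63 cm² = 8.70×10⁻³ m².
Initially C₁ = ε₀A/d = 8.85×10⁻¹² × 8.70×10⁻³ / 7.59×10⁻⁵ = 1.01×10⁻⁹ F.
E₁ = 1.82×10⁷ V/m.
Isolated ⇒ Q is held fixed. V₂ = Q/C₂ = V₁/1.88; E = V/d, so E₂/E₁ = (V₂/V₁)(d₁/d₂) = 0.532.
E₂ = 0.532 × 1.82×10⁷ = 9.67×10⁶ V/m.

E ≈ 9.67 MV/m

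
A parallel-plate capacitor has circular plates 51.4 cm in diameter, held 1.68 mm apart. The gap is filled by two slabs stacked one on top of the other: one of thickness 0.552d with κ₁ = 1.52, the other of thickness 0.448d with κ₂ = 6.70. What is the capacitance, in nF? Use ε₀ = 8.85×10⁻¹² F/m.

C ≈ 2.54 nF

A = π(51.4/2 cm)² = 0.207 m².
Stacked slabs ⇒ two capacitors in series, each with the full plate area.
C₁ = κ₁ε₀A/d₁ = 1.52 × 8.85×10⁻¹² × 0.207 / 9.27×10⁻⁴ = 3.01×10⁻⁹ F.
C₂ = κ₂ε₀A/d₂ = 6.70 × 8.85×10⁻¹² × 0.207 / 7.53×10⁻⁴ = 1.63×10⁻⁸ F.
C = (1/C₁ + 1/C₂)⁻¹ = 2.54×10⁻⁹ F.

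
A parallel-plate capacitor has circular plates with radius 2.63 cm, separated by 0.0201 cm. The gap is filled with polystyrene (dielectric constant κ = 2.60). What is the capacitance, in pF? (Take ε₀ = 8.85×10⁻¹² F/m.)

A = π(2.63 cm)² = 2.17×10⁻³ m².
C = κε₀A/d = 2.60 × 8.85×10⁻¹² × 2.17×10⁻³ / 2.01×10⁻⁴ = 2.49×10⁻¹⁰ F.

249 pF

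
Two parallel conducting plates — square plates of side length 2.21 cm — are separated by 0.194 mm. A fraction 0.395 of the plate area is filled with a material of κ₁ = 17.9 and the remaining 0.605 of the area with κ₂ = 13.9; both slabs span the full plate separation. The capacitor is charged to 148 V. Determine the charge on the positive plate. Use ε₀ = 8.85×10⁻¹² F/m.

A = (2.21 cm)² = 4.88×10⁻⁴ m².
Side-by-side slabs ⇒ two capacitors in parallel, each spanning the full gap.
C₁ = κ₁ε₀A₁/d = 17.9 × 8.85×10⁻¹² × 1.93×10⁻⁴ / 1.94×10⁻⁴ = 1.58×10⁻¹⁰ F.
C₂ = κ₂ε₀A₂/d = 13.9 × 8.85×10⁻¹² × 2.95×10⁻⁴ / 1.94×10⁻⁴ = 1.87×10⁻¹⁰ F.
C = C₁ + C₂ = 3.45×10⁻¹⁰ F.
Q = CV = 3.45×10⁻¹⁰ × 148 = 5.10×10⁻⁸ C.

51.0 nC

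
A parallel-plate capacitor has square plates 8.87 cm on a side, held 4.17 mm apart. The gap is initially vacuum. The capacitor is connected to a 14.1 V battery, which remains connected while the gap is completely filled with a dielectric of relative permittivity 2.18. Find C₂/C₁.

C = κε₀A/d scales with κ, so C₂/C₁ = κ = 2.18.

C₂/C₁ ≈ 2.18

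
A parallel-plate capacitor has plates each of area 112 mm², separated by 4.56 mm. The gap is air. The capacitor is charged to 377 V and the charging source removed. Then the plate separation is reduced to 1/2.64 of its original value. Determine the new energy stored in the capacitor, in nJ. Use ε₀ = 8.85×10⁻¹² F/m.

A = 112 mm² = 1.12×10⁻⁴ m².
Initially C₁ = ε₀A/d = 8.85×10⁻¹² × 1.12×10⁻⁴ / 4.56×10⁻³ = 2.17×10⁻¹³ F.
U₁ = 1.54×10⁻⁸ J.
Isolated ⇒ Q is held fixed. C₂ = 2.64 C₁ and U = Q²/(2C), so U₂/U₁ = C₁/C₂ = 0.379.
U₂ = 0.379 × 1.54×10⁻⁸ = 5.85×10⁻⁹ J.

5.85 nJ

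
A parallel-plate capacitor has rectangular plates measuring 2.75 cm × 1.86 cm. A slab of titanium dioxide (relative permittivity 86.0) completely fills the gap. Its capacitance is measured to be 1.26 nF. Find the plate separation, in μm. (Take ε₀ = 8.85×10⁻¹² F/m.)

d ≈ 309 μm

A = 2.75 × 1.86 cm² = 5.12×10⁻⁴ m².
d = κε₀A/C = 86.0 × 8.85×10⁻¹² × 5.12×10⁻⁴ / 1.26×10⁻⁹ = 3.09×10⁻⁴ m.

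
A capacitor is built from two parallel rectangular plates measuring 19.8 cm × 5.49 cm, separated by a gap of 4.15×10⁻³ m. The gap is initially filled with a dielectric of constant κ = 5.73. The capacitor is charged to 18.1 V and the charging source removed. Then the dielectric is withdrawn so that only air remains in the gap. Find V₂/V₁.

5.73

Isolated ⇒ Q is held fixed.
C₂ = 0.175 C₁ and V = Q/C, so V₂/V₁ = C₁/C₂ = 5.73.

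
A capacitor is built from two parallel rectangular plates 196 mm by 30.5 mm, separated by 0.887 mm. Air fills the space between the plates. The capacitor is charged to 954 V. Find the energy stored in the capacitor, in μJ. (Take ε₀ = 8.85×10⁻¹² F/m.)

U ≈ 27.1 μJ

A = 196 × 30.5 mm² = 5.98×10⁻³ m².
C = ε₀A/d = 8.85×10⁻¹² × 5.98×10⁻³ / 8.87×10⁻⁴ = 5.96×10⁻¹¹ F.
U = ½CV² = ½ × 5.96×10⁻¹¹ × (954)² = 2.71×10⁻⁵ J.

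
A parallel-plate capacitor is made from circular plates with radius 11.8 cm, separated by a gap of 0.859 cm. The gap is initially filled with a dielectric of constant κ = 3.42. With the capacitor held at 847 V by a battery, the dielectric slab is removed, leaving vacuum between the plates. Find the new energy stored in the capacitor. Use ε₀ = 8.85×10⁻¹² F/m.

A = π(11.8 cm)² = 4.37×10⁻² m².
Initially C₁ = κε₀A/d = 3.42 × 8.85×10⁻¹² × 4.37×10⁻² / 8.59×10⁻³ = 1.54×10⁻¹⁰ F.
U₁ = 5.53×10⁻⁵ J.
Battery connected ⇒ V is held fixed. C₂ = 0.292 C₁ and U = ½CV², so U₂/U₁ = C₂/C₁ = 0.292.
U₂ = 0.292 × 5.53×10⁻⁵ = 1.62×10⁻⁵ J.

U ≈ 16.2 μJ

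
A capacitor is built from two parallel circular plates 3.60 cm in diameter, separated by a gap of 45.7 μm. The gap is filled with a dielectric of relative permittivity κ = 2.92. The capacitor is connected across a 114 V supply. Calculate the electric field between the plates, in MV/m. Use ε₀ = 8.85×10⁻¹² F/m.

E = V/d = 114 / 4.57×10⁻⁵ = 2.49×10⁶ V/m.

E ≈ 2.49 MV/m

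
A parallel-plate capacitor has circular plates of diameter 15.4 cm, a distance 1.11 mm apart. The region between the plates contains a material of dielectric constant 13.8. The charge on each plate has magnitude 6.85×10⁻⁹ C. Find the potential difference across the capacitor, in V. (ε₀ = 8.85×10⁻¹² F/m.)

A = π(15.4/2 cm)² = 1.86×10⁻² m².
C = κε₀A/d = 13.8 × 8.85×10⁻¹² × 1.86×10⁻² / 1.11×10⁻³ = 2.05×10⁻⁹ F.
V = Q/C = 6.85×10⁻⁹ / 2.05×10⁻⁹ = 3.34 V.

3.34 V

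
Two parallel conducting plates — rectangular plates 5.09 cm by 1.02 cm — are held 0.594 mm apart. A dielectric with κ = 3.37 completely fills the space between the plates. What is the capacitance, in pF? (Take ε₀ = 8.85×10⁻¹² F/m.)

26.1 pF

A = 5.09 × 1.02 cm² = 5.19×10⁻⁴ m².
C = κε₀A/d = 3.37 × 8.85×10⁻¹² × 5.19×10⁻⁴ / 5.94×10⁻⁴ = 2.61×10⁻¹¹ F.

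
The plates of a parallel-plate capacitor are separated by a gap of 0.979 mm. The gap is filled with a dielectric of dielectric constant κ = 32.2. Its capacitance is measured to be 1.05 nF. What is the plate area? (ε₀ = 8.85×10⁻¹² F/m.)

A ≈ 36.1 cm²

A = Cd/(κε₀) = 1.05×10⁻⁹ × 9.79×10⁻⁴ / (32.2 × 8.85×10⁻¹²) = 3.61×10⁻³ m².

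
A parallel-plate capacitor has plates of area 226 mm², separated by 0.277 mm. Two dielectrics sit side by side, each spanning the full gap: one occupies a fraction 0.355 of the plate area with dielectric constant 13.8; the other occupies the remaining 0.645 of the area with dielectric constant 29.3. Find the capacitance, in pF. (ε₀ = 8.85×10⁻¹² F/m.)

A = 226 mm² = 2.26×10⁻⁴ m².
Side-by-side slabs ⇒ two capacitors in parallel, each spanning the full gap.
C₁ = κ₁ε₀A₁/d = 13.8 × 8.85×10⁻¹² × 8.02×10⁻⁵ / 2.77×10⁻⁴ = 3.54×10⁻¹¹ F.
C₂ = κ₂ε₀A₂/d = 29.3 × 8.85×10⁻¹² × 1.46×10⁻⁴ / 2.77×10⁻⁴ = 1.36×10⁻¹⁰ F.
C = C₁ + C₂ = 1.72×10⁻¹⁰ F.

172 pF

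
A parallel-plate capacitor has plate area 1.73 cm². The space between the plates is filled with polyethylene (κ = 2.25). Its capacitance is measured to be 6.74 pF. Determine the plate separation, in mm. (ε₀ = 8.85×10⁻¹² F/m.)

A = 1.73 cm² = 1.73×10⁻⁴ m².
d = κε₀A/C = 2.25 × 8.85×10⁻¹² × 1.73×10⁻⁴ / 6.74×10⁻¹² = 5.11×10⁻⁴ m.

d ≈ 0.511 mm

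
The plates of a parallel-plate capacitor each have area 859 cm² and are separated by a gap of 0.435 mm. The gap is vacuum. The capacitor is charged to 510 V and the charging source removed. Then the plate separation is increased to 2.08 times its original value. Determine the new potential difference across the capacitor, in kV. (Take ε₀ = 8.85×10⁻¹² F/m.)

1.06 kV

A = 859 cm² = 8.59×10⁻² m².
Initially C₁ = ε₀A/d = 8.85×10⁻¹² × 8.59×10⁻² / 4.35×10⁻⁴ = 1.75×10⁻⁹ F.
V₁ = 5.10×10² V.
Isolated ⇒ Q is held fixed. C₂ = 0.481 C₁ and V = Q/C, so V₂/V₁ = C₁/C₂ = 2.08.
V₂ = 2.08 × 5.10×10² = 1.06×10³ V.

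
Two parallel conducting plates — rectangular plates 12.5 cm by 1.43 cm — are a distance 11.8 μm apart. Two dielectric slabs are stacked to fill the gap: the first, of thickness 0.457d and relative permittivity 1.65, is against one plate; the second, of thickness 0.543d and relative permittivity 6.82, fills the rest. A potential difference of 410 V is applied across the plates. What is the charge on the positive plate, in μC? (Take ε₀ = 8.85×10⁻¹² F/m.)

A = 12.5 × 1.43 cm² = 1.79×10⁻³ m².
Stacked slabs ⇒ two capacitors in series, each with the full plate area.
C₁ = κ₁ε₀A/d₁ = 1.65 × 8.85×10⁻¹² × 1.79×10⁻³ / 5.39×10⁻⁶ = 4.84×10⁻⁹ F.
C₂ = κ₂ε₀A/d₂ = 6.82 × 8.85×10⁻¹² × 1.79×10⁻³ / 6.41×10⁻⁶ = 1.68×10⁻⁸ F.
C = (1/C₁ + 1/C₂)⁻¹ = 3.76×10⁻⁹ F.
Q = CV = 3.76×10⁻⁹ × 410 = 1.54×10⁻⁶ C.

Q ≈ 1.54 μC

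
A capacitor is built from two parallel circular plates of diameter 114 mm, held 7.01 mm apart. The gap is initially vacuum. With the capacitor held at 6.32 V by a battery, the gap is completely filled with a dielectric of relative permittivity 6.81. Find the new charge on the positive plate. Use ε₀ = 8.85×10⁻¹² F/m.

Q ≈ 0.555 nC

A = π(114/2 mm)² = 1.02×10⁻² m².
Initially C₁ = ε₀A/d = 8.85×10⁻¹² × 1.02×10⁻² / 7.01×10⁻³ = 1.29×10⁻¹¹ F.
Q₁ = 8.14×10⁻¹¹ C.
Battery connected ⇒ V is held fixed. C₂ = 6.81 C₁ and Q = CV, so Q₂/Q₁ = C₂/C₁ = 6.81.
Q₂ = 6.81 × 8.14×10⁻¹¹ = 5.55×10⁻¹⁰ C.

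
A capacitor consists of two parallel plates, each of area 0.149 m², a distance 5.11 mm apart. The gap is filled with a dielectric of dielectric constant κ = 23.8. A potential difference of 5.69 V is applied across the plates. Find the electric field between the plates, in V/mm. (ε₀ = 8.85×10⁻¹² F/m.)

E = V/d = 5.69 / 5.11×10⁻³ = 1.11×10³ V/m.

E ≈ 1.11 V/mm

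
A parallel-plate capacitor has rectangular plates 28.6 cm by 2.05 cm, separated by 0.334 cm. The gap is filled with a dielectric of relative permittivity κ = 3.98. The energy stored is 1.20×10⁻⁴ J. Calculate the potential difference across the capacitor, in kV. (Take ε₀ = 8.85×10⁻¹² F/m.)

A = 28.6 × 2.05 cm² = 5.86×10⁻³ m².
C = κε₀A/d = 3.98 × 8.85×10⁻¹² × 5.86×10⁻³ / 3.34×10⁻³ = 6.18×10⁻¹¹ F.
V = √(2U/C) = √(2 × 1.20×10⁻⁴ / 6.18×10⁻¹¹) = 1.97×10³ V.

V ≈ 1.97 kV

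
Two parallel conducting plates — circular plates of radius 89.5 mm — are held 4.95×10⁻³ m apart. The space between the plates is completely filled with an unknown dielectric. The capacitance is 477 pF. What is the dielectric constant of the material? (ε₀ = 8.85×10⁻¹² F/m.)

10.6

A = π(89.5 mm)² = 2.52×10⁻² m².
κ = Cd/(ε₀A) = 4.77×10⁻¹⁰ × 4.95×10⁻³ / (8.85×10⁻¹² × 2.52×10⁻²) = 10.6.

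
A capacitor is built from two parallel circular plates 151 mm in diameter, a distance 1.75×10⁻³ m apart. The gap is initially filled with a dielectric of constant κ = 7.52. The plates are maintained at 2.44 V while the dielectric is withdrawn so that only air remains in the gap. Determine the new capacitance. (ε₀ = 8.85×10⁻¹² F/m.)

C ≈ 90.6 pF

A = π(151/2 mm)² = 1.79×10⁻² m².
Initially C₁ = κε₀A/d = 7.52 × 8.85×10⁻¹² × 1.79×10⁻² / 1.75×10⁻³ = 6.81×10⁻¹⁰ F.
C = κε₀A/d scales with κ, so C₂/C₁ = 1/κ = 1/7.52 = 0.133.
C₂ = 0.133 × 6.81×10⁻¹⁰ = 9.06×10⁻¹¹ F.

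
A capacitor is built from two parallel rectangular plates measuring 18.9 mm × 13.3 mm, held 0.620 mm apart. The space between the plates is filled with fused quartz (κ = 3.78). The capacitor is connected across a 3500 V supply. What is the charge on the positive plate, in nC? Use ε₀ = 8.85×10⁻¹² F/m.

Q ≈ 47.5 nC

A = 18.9 × 13.3 mm² = 2.51×10⁻⁴ m².
C = κε₀A/d = 3.78 × 8.85×10⁻¹² × 2.51×10⁻⁴ / 6.20×10⁻⁴ = 1.36×10⁻¹¹ F.
Q = CV = 1.36×10⁻¹¹ × 3500 = 4.75×10⁻⁸ C.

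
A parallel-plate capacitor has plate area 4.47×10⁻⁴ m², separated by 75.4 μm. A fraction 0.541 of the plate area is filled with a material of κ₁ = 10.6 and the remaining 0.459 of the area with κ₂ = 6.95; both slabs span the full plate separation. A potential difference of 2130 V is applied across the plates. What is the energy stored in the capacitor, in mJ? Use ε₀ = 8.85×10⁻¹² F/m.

Side-by-side slabs ⇒ two capacitors in parallel, each spanning the full gap.
C₁ = κ₁ε₀A₁/d = 10.6 × 8.85×10⁻¹² × 2.42×10⁻⁴ / 7.54×10⁻⁵ = 3.01×10⁻¹⁰ F.
C₂ = κ₂ε₀A₂/d = 6.95 × 8.85×10⁻¹² × 2.05×10⁻⁴ / 7.54×10⁻⁵ = 1.67×10⁻¹⁰ F.
C = C₁ + C₂ = 4.68×10⁻¹⁰ F.
U = ½CV² = ½ × 4.68×10⁻¹⁰ × (2130)² = 1.06×10⁻³ J.

U ≈ 1.06 mJ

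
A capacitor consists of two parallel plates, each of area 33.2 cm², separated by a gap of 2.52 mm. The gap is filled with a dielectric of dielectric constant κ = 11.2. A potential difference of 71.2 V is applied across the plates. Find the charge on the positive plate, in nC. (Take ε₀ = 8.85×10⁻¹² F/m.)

A = 33.2 cm² = 3.32×10⁻³ m².
C = κε₀A/d = 11.2 × 8.85×10⁻¹² × 3.32×10⁻³ / 2.52×10⁻³ = 1.31×10⁻¹⁰ F.
Q = CV = 1.31×10⁻¹⁰ × 71.2 = 9.30×10⁻⁹ C.

Q ≈ 9.30 nC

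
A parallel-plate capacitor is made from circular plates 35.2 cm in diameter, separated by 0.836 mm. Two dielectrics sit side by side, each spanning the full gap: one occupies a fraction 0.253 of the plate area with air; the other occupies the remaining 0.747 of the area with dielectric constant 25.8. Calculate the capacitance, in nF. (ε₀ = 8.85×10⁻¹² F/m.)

A = π(35.2/2 cm)² = 9.73×10⁻² m².
Side-by-side slabs ⇒ two capacitors in parallel, each spanning the full gap.
C₁ = κ₁ε₀A₁/d = 1.00 × 8.85×10⁻¹² × 2.46×10⁻² / 8.36×10⁻⁴ = 2.61×10⁻¹⁰ F.
C₂ = κ₂ε₀A₂/d = 25.8 × 8.85×10⁻¹² × 7.27×10⁻² / 8.36×10⁻⁴ = 1.99×10⁻⁸ F.
C = C₁ + C₂ = 2.01×10⁻⁸ F.

20.1 nF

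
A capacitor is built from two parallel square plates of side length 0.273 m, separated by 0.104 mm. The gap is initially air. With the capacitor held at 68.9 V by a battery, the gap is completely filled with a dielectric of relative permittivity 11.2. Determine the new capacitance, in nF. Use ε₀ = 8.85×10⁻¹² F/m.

71.0 nF

A = (0.273 m)² = 7.45×10⁻² m².
Initially C₁ = ε₀A/d = 8.85×10⁻¹² × 7.45×10⁻² / 1.04×10⁻⁴ = 6.34×10⁻⁹ F.
C = κε₀A/d scales with κ, so C₂/C₁ = κ = 11.2.
C₂ = 11.2 × 6.34×10⁻⁹ = 7.10×10⁻⁸ F.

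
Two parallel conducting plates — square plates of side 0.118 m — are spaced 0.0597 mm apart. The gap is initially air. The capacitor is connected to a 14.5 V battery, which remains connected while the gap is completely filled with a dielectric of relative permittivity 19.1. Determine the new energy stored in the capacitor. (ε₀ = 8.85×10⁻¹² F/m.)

U ≈ 4.14 μJ

A = (0.118 m)² = 1.39×10⁻² m².
Initially C₁ = ε₀A/d = 8.85×10⁻¹² × 1.39×10⁻² / 5.97×10⁻⁵ = 2.06×10⁻⁹ F.
U₁ = 2.17×10⁻⁷ J.
Battery connected ⇒ V is held fixed. C₂ = 19.1 C₁ and U = ½CV², so U₂/U₁ = C₂/C₁ = 19.1.
U₂ = 19.1 × 2.17×10⁻⁷ = 4.14×10⁻⁶ J.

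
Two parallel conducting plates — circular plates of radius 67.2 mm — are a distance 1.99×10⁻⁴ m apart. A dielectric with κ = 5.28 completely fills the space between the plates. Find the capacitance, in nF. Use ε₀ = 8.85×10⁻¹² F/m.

A = π(67.2 mm)² = 1.42×10⁻² m².
C = κε₀A/d = 5.28 × 8.85×10⁻¹² × 1.42×10⁻² / 1.99×10⁻⁴ = 3.33×10⁻⁹ F.

3.33 nF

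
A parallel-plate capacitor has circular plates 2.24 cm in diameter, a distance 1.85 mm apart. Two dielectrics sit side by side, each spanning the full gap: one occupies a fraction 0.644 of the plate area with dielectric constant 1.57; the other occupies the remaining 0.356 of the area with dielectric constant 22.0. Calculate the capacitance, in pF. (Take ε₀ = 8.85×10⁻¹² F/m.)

C ≈ 16.7 pF

A = π(2.24/2 cm)² = 3.94×10⁻⁴ m².
Side-by-side slabs ⇒ two capacitors in parallel, each spanning the full gap.
C₁ = κ₁ε₀A₁/d = 1.57 × 8.85×10⁻¹² × 2.54×10⁻⁴ / 1.85×10⁻³ = 1.91×10⁻¹² F.
C₂ = κ₂ε₀A₂/d = 22.0 × 8.85×10⁻¹² × 1.40×10⁻⁴ / 1.85×10⁻³ = 1.48×10⁻¹¹ F.
C = C₁ + C₂ = 1.67×10⁻¹¹ F.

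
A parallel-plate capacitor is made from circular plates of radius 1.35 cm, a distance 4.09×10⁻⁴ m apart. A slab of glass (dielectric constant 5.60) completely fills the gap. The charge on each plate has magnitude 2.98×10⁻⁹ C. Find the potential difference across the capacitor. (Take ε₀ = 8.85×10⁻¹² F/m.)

43.0 V

A = π(1.35 cm)² = 5.73×10⁻⁴ m².
C = κε₀A/d = 5.60 × 8.85×10⁻¹² × 5.73×10⁻⁴ / 4.09×10⁻⁴ = 6.94×10⁻¹¹ F.
V = Q/C = 2.98×10⁻⁹ / 6.94×10⁻¹¹ = 43.0 V.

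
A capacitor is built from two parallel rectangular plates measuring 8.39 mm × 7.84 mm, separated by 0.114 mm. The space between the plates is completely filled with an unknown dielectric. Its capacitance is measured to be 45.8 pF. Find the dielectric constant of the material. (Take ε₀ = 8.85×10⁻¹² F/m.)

A = 8.39 × 7.84 mm² = 6.58×10⁻⁵ m².
κ = Cd/(ε₀A) = 4.58×10⁻¹¹ × 1.14×10⁻⁴ / (8.85×10⁻¹² × 6.58×10⁻⁵) = 8.97.

κ ≈ 8.97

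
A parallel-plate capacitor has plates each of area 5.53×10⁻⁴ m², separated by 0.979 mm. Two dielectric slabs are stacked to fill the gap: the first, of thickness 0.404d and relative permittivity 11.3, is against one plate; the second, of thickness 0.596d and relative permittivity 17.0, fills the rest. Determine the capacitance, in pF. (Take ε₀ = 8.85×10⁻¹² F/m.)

Stacked slabs ⇒ two capacitors in series, each with the full plate area.
C₁ = κ₁ε₀A/d₁ = 11.3 × 8.85×10⁻¹² × 5.53×10⁻⁴ / 3.96×10⁻⁴ = 1.40×10⁻¹⁰ F.
C₂ = κ₂ε₀A/d₂ = 17.0 × 8.85×10⁻¹² × 5.53×10⁻⁴ / 5.83×10⁻⁴ = 1.43×10⁻¹⁰ F.
C = (1/C₁ + 1/C₂)⁻¹ = 7.06×10⁻¹¹ F.

70.6 pF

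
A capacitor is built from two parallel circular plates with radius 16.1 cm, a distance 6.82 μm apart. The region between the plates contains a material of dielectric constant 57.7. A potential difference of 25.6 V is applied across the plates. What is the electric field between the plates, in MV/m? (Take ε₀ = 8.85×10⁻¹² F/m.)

E = V/d = 25.6 / 6.82×10⁻⁶ = 3.75×10⁶ V/m.

E ≈ 3.75 MV/m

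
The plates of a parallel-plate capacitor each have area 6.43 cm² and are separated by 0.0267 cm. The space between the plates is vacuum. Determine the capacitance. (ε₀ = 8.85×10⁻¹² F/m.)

A = 6.43 cm² = 6.43×10⁻⁴ m².
C = ε₀A/d = 8.85×10⁻¹² × 6.43×10⁻⁴ / 2.67×10⁻⁴ = 2.13×10⁻¹¹ F.

C ≈ 21.3 pF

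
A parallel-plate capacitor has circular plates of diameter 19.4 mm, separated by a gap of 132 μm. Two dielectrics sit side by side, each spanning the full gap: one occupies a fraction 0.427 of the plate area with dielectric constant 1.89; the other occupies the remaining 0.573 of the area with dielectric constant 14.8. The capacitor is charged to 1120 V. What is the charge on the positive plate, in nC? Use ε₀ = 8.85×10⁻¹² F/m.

Q ≈ 206 nC

A = π(19.4/2 mm)² = 2.96×10⁻⁴ m².
Side-by-side slabs ⇒ two capacitors in parallel, each spanning the full gap.
C₁ = κ₁ε₀A₁/d = 1.89 × 8.85×10⁻¹² × 1.26×10⁻⁴ / 1.32×10⁻⁴ = 1.60×10⁻¹¹ F.
C₂ = κ₂ε₀A₂/d = 14.8 × 8.85×10⁻¹² × 1.69×10⁻⁴ / 1.32×10⁻⁴ = 1.68×10⁻¹⁰ F.
C = C₁ + C₂ = 1.84×10⁻¹⁰ F.
Q = CV = 1.84×10⁻¹⁰ × 1120 = 2.06×10⁻⁷ C.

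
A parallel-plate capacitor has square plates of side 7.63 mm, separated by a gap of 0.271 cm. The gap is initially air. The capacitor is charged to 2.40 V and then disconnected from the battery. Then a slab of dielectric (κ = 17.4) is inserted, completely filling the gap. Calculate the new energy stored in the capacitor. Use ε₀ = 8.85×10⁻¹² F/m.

3.15×10⁻¹⁴ J

A = (7.63 mm)² = 5.82×10⁻⁵ m².
Initially C₁ = ε₀A/d = 8.85×10⁻¹² × 5.82×10⁻⁵ / 2.71×10⁻³ = 1.90×10⁻¹³ F.
U₁ = 5.48×10⁻¹³ J.
Isolated ⇒ Q is held fixed. C₂ = 17.4 C₁ and U = Q²/(2C), so U₂/U₁ = C₁/C₂ = 0.0575.
U₂ = 0.0575 × 5.48×10⁻¹³ = 3.15×10⁻¹⁴ J.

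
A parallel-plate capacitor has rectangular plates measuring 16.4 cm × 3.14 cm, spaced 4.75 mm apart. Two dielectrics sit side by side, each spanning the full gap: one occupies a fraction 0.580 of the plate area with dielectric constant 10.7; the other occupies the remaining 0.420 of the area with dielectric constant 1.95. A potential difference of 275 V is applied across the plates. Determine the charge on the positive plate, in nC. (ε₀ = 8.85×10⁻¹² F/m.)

Q ≈ 18.5 nC

A = 16.4 × 3.14 cm² = 5.15×10⁻³ m².
Side-by-side slabs ⇒ two capacitors in parallel, each spanning the full gap.
C₁ = κ₁ε₀A₁/d = 10.7 × 8.85×10⁻¹² × 2.99×10⁻³ / 4.75×10⁻³ = 5.95×10⁻¹¹ F.
C₂ = κ₂ε₀A₂/d = 1.95 × 8.85×10⁻¹² × 2.16×10⁻³ / 4.75×10⁻³ = 7.86×10⁻¹² F.
C = C₁ + C₂ = 6.74×10⁻¹¹ F.
Q = CV = 6.74×10⁻¹¹ × 275 = 1.85×10⁻⁸ C.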